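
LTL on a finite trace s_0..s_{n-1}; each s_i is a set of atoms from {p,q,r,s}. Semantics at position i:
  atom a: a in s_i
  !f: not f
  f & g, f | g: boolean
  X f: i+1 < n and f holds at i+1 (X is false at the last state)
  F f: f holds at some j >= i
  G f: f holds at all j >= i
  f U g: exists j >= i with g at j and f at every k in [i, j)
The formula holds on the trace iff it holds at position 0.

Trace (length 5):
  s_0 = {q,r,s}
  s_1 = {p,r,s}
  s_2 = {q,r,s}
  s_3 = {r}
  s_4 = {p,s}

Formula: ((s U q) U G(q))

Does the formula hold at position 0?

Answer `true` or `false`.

s_0={q,r,s}: ((s U q) U G(q))=False (s U q)=True s=True q=True G(q)=False
s_1={p,r,s}: ((s U q) U G(q))=False (s U q)=True s=True q=False G(q)=False
s_2={q,r,s}: ((s U q) U G(q))=False (s U q)=True s=True q=True G(q)=False
s_3={r}: ((s U q) U G(q))=False (s U q)=False s=False q=False G(q)=False
s_4={p,s}: ((s U q) U G(q))=False (s U q)=False s=True q=False G(q)=False

Answer: false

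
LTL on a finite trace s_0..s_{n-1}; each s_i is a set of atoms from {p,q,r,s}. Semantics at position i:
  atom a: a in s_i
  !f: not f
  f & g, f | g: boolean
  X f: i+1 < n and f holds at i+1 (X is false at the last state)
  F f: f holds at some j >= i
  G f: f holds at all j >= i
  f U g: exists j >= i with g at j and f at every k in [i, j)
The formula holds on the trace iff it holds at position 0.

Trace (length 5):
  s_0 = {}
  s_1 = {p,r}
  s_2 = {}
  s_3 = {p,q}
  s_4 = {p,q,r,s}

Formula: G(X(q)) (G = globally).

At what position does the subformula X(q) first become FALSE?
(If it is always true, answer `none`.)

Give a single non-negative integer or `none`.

Answer: 0

Derivation:
s_0={}: X(q)=False q=False
s_1={p,r}: X(q)=False q=False
s_2={}: X(q)=True q=False
s_3={p,q}: X(q)=True q=True
s_4={p,q,r,s}: X(q)=False q=True
G(X(q)) holds globally = False
First violation at position 0.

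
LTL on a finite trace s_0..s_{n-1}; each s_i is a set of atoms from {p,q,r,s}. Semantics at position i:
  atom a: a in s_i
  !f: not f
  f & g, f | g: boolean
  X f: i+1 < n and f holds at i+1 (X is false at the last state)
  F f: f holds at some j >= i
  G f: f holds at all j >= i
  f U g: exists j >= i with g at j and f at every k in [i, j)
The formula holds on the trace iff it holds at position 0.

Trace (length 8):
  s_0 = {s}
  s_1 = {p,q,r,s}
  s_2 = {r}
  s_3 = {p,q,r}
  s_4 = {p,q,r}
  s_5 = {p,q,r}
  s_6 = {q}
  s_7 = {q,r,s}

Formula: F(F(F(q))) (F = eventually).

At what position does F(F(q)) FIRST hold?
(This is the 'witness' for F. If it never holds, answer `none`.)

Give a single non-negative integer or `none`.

Answer: 0

Derivation:
s_0={s}: F(F(q))=True F(q)=True q=False
s_1={p,q,r,s}: F(F(q))=True F(q)=True q=True
s_2={r}: F(F(q))=True F(q)=True q=False
s_3={p,q,r}: F(F(q))=True F(q)=True q=True
s_4={p,q,r}: F(F(q))=True F(q)=True q=True
s_5={p,q,r}: F(F(q))=True F(q)=True q=True
s_6={q}: F(F(q))=True F(q)=True q=True
s_7={q,r,s}: F(F(q))=True F(q)=True q=True
F(F(F(q))) holds; first witness at position 0.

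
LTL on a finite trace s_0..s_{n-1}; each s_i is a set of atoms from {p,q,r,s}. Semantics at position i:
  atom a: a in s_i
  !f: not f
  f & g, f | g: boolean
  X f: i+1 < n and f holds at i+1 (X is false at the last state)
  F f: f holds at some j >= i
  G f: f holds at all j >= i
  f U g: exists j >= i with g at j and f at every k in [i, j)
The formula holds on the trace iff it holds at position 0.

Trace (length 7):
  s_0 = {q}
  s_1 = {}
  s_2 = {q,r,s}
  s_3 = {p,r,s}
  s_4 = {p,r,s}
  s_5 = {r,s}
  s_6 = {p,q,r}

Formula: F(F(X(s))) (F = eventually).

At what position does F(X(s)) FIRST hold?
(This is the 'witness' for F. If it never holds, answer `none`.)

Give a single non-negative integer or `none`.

s_0={q}: F(X(s))=True X(s)=False s=False
s_1={}: F(X(s))=True X(s)=True s=False
s_2={q,r,s}: F(X(s))=True X(s)=True s=True
s_3={p,r,s}: F(X(s))=True X(s)=True s=True
s_4={p,r,s}: F(X(s))=True X(s)=True s=True
s_5={r,s}: F(X(s))=False X(s)=False s=True
s_6={p,q,r}: F(X(s))=False X(s)=False s=False
F(F(X(s))) holds; first witness at position 0.

Answer: 0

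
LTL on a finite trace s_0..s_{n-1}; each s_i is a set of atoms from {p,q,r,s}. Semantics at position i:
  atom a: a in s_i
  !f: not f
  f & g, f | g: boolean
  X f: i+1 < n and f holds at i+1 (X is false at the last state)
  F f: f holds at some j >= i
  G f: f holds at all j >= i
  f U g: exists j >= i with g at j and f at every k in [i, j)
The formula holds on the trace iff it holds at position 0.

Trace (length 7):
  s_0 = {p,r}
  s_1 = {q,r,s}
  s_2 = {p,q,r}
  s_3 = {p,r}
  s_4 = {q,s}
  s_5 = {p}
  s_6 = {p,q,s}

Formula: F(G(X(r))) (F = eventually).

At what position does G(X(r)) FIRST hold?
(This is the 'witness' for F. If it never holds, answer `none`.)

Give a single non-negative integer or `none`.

s_0={p,r}: G(X(r))=False X(r)=True r=True
s_1={q,r,s}: G(X(r))=False X(r)=True r=True
s_2={p,q,r}: G(X(r))=False X(r)=True r=True
s_3={p,r}: G(X(r))=False X(r)=False r=True
s_4={q,s}: G(X(r))=False X(r)=False r=False
s_5={p}: G(X(r))=False X(r)=False r=False
s_6={p,q,s}: G(X(r))=False X(r)=False r=False
F(G(X(r))) does not hold (no witness exists).

Answer: none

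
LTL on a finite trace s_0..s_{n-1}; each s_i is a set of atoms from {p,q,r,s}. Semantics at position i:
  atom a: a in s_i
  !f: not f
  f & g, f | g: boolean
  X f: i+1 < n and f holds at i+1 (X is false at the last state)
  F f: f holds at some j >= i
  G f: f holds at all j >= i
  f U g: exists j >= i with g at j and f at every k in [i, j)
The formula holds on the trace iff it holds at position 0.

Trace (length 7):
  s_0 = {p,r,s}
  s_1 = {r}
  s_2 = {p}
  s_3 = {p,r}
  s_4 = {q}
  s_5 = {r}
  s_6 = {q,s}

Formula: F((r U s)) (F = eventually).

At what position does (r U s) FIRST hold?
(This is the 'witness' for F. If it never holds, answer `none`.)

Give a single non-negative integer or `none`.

s_0={p,r,s}: (r U s)=True r=True s=True
s_1={r}: (r U s)=False r=True s=False
s_2={p}: (r U s)=False r=False s=False
s_3={p,r}: (r U s)=False r=True s=False
s_4={q}: (r U s)=False r=False s=False
s_5={r}: (r U s)=True r=True s=False
s_6={q,s}: (r U s)=True r=False s=True
F((r U s)) holds; first witness at position 0.

Answer: 0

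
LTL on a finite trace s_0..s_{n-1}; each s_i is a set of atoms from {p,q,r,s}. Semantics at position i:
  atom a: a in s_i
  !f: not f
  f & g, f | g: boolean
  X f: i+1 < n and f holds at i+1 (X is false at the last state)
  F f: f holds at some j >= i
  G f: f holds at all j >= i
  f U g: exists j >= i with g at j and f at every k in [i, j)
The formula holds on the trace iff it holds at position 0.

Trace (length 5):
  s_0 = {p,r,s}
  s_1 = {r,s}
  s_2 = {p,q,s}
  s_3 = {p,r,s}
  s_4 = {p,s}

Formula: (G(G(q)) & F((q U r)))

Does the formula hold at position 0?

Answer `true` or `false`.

Answer: false

Derivation:
s_0={p,r,s}: (G(G(q)) & F((q U r)))=False G(G(q))=False G(q)=False q=False F((q U r))=True (q U r)=True r=True
s_1={r,s}: (G(G(q)) & F((q U r)))=False G(G(q))=False G(q)=False q=False F((q U r))=True (q U r)=True r=True
s_2={p,q,s}: (G(G(q)) & F((q U r)))=False G(G(q))=False G(q)=False q=True F((q U r))=True (q U r)=True r=False
s_3={p,r,s}: (G(G(q)) & F((q U r)))=False G(G(q))=False G(q)=False q=False F((q U r))=True (q U r)=True r=True
s_4={p,s}: (G(G(q)) & F((q U r)))=False G(G(q))=False G(q)=False q=False F((q U r))=False (q U r)=False r=False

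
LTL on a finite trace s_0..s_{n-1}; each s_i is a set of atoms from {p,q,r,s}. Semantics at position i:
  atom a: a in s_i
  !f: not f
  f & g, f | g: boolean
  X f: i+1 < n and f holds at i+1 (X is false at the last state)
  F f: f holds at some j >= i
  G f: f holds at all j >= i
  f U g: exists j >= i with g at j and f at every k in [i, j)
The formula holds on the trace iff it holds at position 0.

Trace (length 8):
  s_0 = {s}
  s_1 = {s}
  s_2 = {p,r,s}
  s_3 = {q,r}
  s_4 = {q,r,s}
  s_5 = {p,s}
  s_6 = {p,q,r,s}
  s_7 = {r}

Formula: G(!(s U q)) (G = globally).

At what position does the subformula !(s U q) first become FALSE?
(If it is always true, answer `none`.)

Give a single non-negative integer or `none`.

Answer: 0

Derivation:
s_0={s}: !(s U q)=False (s U q)=True s=True q=False
s_1={s}: !(s U q)=False (s U q)=True s=True q=False
s_2={p,r,s}: !(s U q)=False (s U q)=True s=True q=False
s_3={q,r}: !(s U q)=False (s U q)=True s=False q=True
s_4={q,r,s}: !(s U q)=False (s U q)=True s=True q=True
s_5={p,s}: !(s U q)=False (s U q)=True s=True q=False
s_6={p,q,r,s}: !(s U q)=False (s U q)=True s=True q=True
s_7={r}: !(s U q)=True (s U q)=False s=False q=False
G(!(s U q)) holds globally = False
First violation at position 0.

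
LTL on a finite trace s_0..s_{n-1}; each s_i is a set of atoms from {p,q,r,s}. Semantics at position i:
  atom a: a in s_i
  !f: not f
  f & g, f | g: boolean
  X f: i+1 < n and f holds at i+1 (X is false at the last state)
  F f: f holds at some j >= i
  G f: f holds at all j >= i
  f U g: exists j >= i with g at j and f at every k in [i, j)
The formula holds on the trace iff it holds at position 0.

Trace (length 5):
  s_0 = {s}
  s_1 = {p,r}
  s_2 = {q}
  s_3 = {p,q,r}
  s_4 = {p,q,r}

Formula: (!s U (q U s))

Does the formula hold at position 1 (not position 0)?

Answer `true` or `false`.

Answer: false

Derivation:
s_0={s}: (!s U (q U s))=True !s=False s=True (q U s)=True q=False
s_1={p,r}: (!s U (q U s))=False !s=True s=False (q U s)=False q=False
s_2={q}: (!s U (q U s))=False !s=True s=False (q U s)=False q=True
s_3={p,q,r}: (!s U (q U s))=False !s=True s=False (q U s)=False q=True
s_4={p,q,r}: (!s U (q U s))=False !s=True s=False (q U s)=False q=True
Evaluating at position 1: result = False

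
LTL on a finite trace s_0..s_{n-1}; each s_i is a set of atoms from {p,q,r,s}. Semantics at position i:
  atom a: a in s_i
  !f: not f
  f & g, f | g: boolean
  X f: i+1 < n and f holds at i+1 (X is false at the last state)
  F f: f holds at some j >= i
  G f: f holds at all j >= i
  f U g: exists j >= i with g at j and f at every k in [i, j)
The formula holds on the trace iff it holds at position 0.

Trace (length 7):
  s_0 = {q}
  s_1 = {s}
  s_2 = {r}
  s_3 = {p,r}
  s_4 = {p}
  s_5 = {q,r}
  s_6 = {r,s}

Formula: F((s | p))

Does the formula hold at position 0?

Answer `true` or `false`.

Answer: true

Derivation:
s_0={q}: F((s | p))=True (s | p)=False s=False p=False
s_1={s}: F((s | p))=True (s | p)=True s=True p=False
s_2={r}: F((s | p))=True (s | p)=False s=False p=False
s_3={p,r}: F((s | p))=True (s | p)=True s=False p=True
s_4={p}: F((s | p))=True (s | p)=True s=False p=True
s_5={q,r}: F((s | p))=True (s | p)=False s=False p=False
s_6={r,s}: F((s | p))=True (s | p)=True s=True p=False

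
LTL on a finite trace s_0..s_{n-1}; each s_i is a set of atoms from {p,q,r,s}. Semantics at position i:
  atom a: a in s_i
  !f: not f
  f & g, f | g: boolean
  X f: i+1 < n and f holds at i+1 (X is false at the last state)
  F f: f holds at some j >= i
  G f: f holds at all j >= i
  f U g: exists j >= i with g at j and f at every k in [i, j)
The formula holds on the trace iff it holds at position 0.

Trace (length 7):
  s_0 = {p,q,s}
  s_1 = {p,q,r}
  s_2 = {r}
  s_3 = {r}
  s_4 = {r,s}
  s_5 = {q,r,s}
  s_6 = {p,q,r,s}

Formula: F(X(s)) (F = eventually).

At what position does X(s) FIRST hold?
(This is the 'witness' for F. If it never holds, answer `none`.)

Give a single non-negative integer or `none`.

Answer: 3

Derivation:
s_0={p,q,s}: X(s)=False s=True
s_1={p,q,r}: X(s)=False s=False
s_2={r}: X(s)=False s=False
s_3={r}: X(s)=True s=False
s_4={r,s}: X(s)=True s=True
s_5={q,r,s}: X(s)=True s=True
s_6={p,q,r,s}: X(s)=False s=True
F(X(s)) holds; first witness at position 3.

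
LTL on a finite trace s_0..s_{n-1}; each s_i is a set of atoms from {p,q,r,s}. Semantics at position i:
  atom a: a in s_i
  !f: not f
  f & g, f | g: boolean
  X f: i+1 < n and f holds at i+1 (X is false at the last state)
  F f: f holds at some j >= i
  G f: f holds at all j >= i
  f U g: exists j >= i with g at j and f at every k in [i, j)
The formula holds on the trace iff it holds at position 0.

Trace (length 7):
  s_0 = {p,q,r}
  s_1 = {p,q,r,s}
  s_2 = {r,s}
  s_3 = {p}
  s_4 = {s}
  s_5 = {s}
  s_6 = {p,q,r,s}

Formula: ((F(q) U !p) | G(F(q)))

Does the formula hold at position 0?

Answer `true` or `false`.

Answer: true

Derivation:
s_0={p,q,r}: ((F(q) U !p) | G(F(q)))=True (F(q) U !p)=True F(q)=True q=True !p=False p=True G(F(q))=True
s_1={p,q,r,s}: ((F(q) U !p) | G(F(q)))=True (F(q) U !p)=True F(q)=True q=True !p=False p=True G(F(q))=True
s_2={r,s}: ((F(q) U !p) | G(F(q)))=True (F(q) U !p)=True F(q)=True q=False !p=True p=False G(F(q))=True
s_3={p}: ((F(q) U !p) | G(F(q)))=True (F(q) U !p)=True F(q)=True q=False !p=False p=True G(F(q))=True
s_4={s}: ((F(q) U !p) | G(F(q)))=True (F(q) U !p)=True F(q)=True q=False !p=True p=False G(F(q))=True
s_5={s}: ((F(q) U !p) | G(F(q)))=True (F(q) U !p)=True F(q)=True q=False !p=True p=False G(F(q))=True
s_6={p,q,r,s}: ((F(q) U !p) | G(F(q)))=True (F(q) U !p)=False F(q)=True q=True !p=False p=True G(F(q))=True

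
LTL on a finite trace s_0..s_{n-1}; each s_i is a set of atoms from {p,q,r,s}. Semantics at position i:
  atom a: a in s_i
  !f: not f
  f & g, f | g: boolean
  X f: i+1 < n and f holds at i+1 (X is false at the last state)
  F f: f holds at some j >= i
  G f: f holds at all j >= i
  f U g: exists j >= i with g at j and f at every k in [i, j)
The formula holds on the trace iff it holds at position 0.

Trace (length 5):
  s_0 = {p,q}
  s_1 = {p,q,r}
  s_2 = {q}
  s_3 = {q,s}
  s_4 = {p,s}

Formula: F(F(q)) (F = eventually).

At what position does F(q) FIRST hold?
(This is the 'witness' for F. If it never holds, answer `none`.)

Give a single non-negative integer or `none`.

Answer: 0

Derivation:
s_0={p,q}: F(q)=True q=True
s_1={p,q,r}: F(q)=True q=True
s_2={q}: F(q)=True q=True
s_3={q,s}: F(q)=True q=True
s_4={p,s}: F(q)=False q=False
F(F(q)) holds; first witness at position 0.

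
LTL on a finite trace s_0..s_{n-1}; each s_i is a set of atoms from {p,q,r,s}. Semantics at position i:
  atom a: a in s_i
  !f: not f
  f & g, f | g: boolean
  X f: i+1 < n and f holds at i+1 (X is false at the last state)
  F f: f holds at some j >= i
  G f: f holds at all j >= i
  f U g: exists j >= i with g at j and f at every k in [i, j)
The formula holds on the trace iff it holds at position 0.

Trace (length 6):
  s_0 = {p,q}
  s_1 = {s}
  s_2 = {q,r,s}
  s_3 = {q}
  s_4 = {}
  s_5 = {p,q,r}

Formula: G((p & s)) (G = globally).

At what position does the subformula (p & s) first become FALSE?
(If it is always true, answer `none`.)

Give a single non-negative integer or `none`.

s_0={p,q}: (p & s)=False p=True s=False
s_1={s}: (p & s)=False p=False s=True
s_2={q,r,s}: (p & s)=False p=False s=True
s_3={q}: (p & s)=False p=False s=False
s_4={}: (p & s)=False p=False s=False
s_5={p,q,r}: (p & s)=False p=True s=False
G((p & s)) holds globally = False
First violation at position 0.

Answer: 0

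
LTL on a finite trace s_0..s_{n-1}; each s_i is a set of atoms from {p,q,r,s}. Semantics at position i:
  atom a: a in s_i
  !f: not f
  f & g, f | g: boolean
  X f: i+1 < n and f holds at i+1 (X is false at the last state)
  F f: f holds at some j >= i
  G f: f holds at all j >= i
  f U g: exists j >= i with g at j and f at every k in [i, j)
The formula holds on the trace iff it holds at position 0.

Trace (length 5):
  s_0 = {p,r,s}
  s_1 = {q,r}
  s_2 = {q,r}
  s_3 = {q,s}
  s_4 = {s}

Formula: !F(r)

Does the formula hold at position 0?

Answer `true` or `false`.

Answer: false

Derivation:
s_0={p,r,s}: !F(r)=False F(r)=True r=True
s_1={q,r}: !F(r)=False F(r)=True r=True
s_2={q,r}: !F(r)=False F(r)=True r=True
s_3={q,s}: !F(r)=True F(r)=False r=False
s_4={s}: !F(r)=True F(r)=False r=False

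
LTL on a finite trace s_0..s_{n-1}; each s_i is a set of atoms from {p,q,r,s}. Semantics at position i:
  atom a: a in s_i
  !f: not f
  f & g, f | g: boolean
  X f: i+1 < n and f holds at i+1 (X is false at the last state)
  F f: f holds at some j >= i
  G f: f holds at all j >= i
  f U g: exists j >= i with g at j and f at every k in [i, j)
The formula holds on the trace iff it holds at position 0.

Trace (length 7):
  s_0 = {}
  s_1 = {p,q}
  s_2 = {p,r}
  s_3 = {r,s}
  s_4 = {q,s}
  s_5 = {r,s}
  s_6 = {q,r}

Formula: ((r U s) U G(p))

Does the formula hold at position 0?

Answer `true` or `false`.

s_0={}: ((r U s) U G(p))=False (r U s)=False r=False s=False G(p)=False p=False
s_1={p,q}: ((r U s) U G(p))=False (r U s)=False r=False s=False G(p)=False p=True
s_2={p,r}: ((r U s) U G(p))=False (r U s)=True r=True s=False G(p)=False p=True
s_3={r,s}: ((r U s) U G(p))=False (r U s)=True r=True s=True G(p)=False p=False
s_4={q,s}: ((r U s) U G(p))=False (r U s)=True r=False s=True G(p)=False p=False
s_5={r,s}: ((r U s) U G(p))=False (r U s)=True r=True s=True G(p)=False p=False
s_6={q,r}: ((r U s) U G(p))=False (r U s)=False r=True s=False G(p)=False p=False

Answer: false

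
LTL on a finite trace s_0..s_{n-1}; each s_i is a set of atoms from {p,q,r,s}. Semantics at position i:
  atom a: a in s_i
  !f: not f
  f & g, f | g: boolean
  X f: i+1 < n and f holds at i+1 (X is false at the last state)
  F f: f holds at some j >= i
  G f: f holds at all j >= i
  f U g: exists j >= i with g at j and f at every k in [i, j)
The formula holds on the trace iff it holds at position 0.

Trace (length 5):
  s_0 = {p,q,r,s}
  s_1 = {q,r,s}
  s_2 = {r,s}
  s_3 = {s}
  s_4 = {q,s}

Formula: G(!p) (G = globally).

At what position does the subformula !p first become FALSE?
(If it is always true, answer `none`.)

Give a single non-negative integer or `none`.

s_0={p,q,r,s}: !p=False p=True
s_1={q,r,s}: !p=True p=False
s_2={r,s}: !p=True p=False
s_3={s}: !p=True p=False
s_4={q,s}: !p=True p=False
G(!p) holds globally = False
First violation at position 0.

Answer: 0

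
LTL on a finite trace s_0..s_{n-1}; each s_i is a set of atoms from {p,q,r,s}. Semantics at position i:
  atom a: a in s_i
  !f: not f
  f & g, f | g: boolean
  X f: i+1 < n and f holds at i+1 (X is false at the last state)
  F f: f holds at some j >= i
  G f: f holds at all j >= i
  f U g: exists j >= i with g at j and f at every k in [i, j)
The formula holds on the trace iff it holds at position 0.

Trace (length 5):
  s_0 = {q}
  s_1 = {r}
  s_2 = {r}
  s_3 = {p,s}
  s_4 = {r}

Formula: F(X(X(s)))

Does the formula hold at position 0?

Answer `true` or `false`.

Answer: true

Derivation:
s_0={q}: F(X(X(s)))=True X(X(s))=False X(s)=False s=False
s_1={r}: F(X(X(s)))=True X(X(s))=True X(s)=False s=False
s_2={r}: F(X(X(s)))=False X(X(s))=False X(s)=True s=False
s_3={p,s}: F(X(X(s)))=False X(X(s))=False X(s)=False s=True
s_4={r}: F(X(X(s)))=False X(X(s))=False X(s)=False s=False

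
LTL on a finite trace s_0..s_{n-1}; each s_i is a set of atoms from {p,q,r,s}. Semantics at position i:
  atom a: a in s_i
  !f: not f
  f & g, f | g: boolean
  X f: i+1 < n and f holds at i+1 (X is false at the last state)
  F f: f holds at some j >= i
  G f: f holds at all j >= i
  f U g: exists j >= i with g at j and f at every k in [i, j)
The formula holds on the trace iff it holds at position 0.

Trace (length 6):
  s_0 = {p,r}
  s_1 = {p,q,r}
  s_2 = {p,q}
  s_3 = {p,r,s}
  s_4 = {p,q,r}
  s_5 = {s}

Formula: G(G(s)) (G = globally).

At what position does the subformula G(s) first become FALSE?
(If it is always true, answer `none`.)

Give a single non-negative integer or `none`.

Answer: 0

Derivation:
s_0={p,r}: G(s)=False s=False
s_1={p,q,r}: G(s)=False s=False
s_2={p,q}: G(s)=False s=False
s_3={p,r,s}: G(s)=False s=True
s_4={p,q,r}: G(s)=False s=False
s_5={s}: G(s)=True s=True
G(G(s)) holds globally = False
First violation at position 0.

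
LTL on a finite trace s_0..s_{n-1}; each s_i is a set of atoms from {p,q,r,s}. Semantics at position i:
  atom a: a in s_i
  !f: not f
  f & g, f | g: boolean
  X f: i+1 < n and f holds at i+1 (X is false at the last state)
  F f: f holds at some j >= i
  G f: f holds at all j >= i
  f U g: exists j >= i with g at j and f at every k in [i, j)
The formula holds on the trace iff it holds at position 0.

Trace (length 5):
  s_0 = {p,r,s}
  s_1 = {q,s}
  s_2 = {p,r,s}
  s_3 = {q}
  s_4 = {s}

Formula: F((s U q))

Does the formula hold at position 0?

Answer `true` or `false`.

s_0={p,r,s}: F((s U q))=True (s U q)=True s=True q=False
s_1={q,s}: F((s U q))=True (s U q)=True s=True q=True
s_2={p,r,s}: F((s U q))=True (s U q)=True s=True q=False
s_3={q}: F((s U q))=True (s U q)=True s=False q=True
s_4={s}: F((s U q))=False (s U q)=False s=True q=False

Answer: true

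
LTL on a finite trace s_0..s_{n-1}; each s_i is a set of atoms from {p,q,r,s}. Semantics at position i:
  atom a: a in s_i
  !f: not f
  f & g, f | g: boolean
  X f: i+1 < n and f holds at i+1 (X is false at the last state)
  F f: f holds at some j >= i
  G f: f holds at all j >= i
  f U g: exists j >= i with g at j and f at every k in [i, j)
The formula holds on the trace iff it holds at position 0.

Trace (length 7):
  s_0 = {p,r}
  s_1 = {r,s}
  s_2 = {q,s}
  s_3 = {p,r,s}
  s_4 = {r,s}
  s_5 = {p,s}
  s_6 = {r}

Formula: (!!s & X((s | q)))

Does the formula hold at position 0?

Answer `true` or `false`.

s_0={p,r}: (!!s & X((s | q)))=False !!s=False !s=True s=False X((s | q))=True (s | q)=False q=False
s_1={r,s}: (!!s & X((s | q)))=True !!s=True !s=False s=True X((s | q))=True (s | q)=True q=False
s_2={q,s}: (!!s & X((s | q)))=True !!s=True !s=False s=True X((s | q))=True (s | q)=True q=True
s_3={p,r,s}: (!!s & X((s | q)))=True !!s=True !s=False s=True X((s | q))=True (s | q)=True q=False
s_4={r,s}: (!!s & X((s | q)))=True !!s=True !s=False s=True X((s | q))=True (s | q)=True q=False
s_5={p,s}: (!!s & X((s | q)))=False !!s=True !s=False s=True X((s | q))=False (s | q)=True q=False
s_6={r}: (!!s & X((s | q)))=False !!s=False !s=True s=False X((s | q))=False (s | q)=False q=False

Answer: false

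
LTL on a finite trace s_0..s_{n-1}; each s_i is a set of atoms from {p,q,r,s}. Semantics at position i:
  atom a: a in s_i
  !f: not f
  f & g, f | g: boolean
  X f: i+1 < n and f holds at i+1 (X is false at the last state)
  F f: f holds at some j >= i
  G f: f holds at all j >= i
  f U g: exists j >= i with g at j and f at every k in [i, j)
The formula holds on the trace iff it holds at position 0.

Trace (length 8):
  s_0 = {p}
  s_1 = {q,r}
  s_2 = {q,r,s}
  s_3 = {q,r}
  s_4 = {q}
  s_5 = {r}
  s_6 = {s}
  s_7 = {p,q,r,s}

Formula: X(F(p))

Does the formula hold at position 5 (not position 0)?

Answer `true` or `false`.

Answer: true

Derivation:
s_0={p}: X(F(p))=True F(p)=True p=True
s_1={q,r}: X(F(p))=True F(p)=True p=False
s_2={q,r,s}: X(F(p))=True F(p)=True p=False
s_3={q,r}: X(F(p))=True F(p)=True p=False
s_4={q}: X(F(p))=True F(p)=True p=False
s_5={r}: X(F(p))=True F(p)=True p=False
s_6={s}: X(F(p))=True F(p)=True p=False
s_7={p,q,r,s}: X(F(p))=False F(p)=True p=True
Evaluating at position 5: result = True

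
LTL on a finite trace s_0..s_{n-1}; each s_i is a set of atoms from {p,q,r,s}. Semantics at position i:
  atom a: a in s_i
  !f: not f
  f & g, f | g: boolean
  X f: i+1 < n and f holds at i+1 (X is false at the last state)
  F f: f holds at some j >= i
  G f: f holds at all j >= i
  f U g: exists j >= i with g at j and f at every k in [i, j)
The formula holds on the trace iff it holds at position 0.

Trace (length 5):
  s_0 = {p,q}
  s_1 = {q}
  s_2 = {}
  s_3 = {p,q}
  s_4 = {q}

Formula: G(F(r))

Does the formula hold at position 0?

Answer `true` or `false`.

Answer: false

Derivation:
s_0={p,q}: G(F(r))=False F(r)=False r=False
s_1={q}: G(F(r))=False F(r)=False r=False
s_2={}: G(F(r))=False F(r)=False r=False
s_3={p,q}: G(F(r))=False F(r)=False r=False
s_4={q}: G(F(r))=False F(r)=False r=False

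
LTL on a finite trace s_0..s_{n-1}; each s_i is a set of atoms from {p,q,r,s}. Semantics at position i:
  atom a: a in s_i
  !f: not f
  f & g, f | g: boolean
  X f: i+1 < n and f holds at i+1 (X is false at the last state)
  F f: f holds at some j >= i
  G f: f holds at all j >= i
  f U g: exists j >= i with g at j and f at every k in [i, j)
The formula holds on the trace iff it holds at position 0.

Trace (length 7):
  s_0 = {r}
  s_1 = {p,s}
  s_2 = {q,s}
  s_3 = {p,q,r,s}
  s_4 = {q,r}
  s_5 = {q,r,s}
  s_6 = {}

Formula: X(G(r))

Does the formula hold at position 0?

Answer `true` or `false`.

s_0={r}: X(G(r))=False G(r)=False r=True
s_1={p,s}: X(G(r))=False G(r)=False r=False
s_2={q,s}: X(G(r))=False G(r)=False r=False
s_3={p,q,r,s}: X(G(r))=False G(r)=False r=True
s_4={q,r}: X(G(r))=False G(r)=False r=True
s_5={q,r,s}: X(G(r))=False G(r)=False r=True
s_6={}: X(G(r))=False G(r)=False r=False

Answer: false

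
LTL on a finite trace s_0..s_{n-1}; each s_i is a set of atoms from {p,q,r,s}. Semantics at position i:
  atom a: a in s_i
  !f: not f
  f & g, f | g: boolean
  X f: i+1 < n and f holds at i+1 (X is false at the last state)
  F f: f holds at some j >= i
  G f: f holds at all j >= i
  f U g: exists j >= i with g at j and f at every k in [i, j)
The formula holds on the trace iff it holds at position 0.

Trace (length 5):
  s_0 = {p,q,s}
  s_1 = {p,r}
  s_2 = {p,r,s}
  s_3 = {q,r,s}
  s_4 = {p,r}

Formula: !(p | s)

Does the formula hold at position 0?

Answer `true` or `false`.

Answer: false

Derivation:
s_0={p,q,s}: !(p | s)=False (p | s)=True p=True s=True
s_1={p,r}: !(p | s)=False (p | s)=True p=True s=False
s_2={p,r,s}: !(p | s)=False (p | s)=True p=True s=True
s_3={q,r,s}: !(p | s)=False (p | s)=True p=False s=True
s_4={p,r}: !(p | s)=False (p | s)=True p=True s=False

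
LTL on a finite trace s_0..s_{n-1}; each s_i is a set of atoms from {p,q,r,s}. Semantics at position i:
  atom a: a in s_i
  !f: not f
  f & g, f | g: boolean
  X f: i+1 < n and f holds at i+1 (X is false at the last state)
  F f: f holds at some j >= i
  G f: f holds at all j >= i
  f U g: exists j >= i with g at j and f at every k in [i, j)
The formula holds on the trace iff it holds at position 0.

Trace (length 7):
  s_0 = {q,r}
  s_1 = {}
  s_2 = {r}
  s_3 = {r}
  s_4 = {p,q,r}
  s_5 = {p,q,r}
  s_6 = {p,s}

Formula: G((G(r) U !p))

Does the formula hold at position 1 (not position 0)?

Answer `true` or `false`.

Answer: false

Derivation:
s_0={q,r}: G((G(r) U !p))=False (G(r) U !p)=True G(r)=False r=True !p=True p=False
s_1={}: G((G(r) U !p))=False (G(r) U !p)=True G(r)=False r=False !p=True p=False
s_2={r}: G((G(r) U !p))=False (G(r) U !p)=True G(r)=False r=True !p=True p=False
s_3={r}: G((G(r) U !p))=False (G(r) U !p)=True G(r)=False r=True !p=True p=False
s_4={p,q,r}: G((G(r) U !p))=False (G(r) U !p)=False G(r)=False r=True !p=False p=True
s_5={p,q,r}: G((G(r) U !p))=False (G(r) U !p)=False G(r)=False r=True !p=False p=True
s_6={p,s}: G((G(r) U !p))=False (G(r) U !p)=False G(r)=False r=False !p=False p=True
Evaluating at position 1: result = False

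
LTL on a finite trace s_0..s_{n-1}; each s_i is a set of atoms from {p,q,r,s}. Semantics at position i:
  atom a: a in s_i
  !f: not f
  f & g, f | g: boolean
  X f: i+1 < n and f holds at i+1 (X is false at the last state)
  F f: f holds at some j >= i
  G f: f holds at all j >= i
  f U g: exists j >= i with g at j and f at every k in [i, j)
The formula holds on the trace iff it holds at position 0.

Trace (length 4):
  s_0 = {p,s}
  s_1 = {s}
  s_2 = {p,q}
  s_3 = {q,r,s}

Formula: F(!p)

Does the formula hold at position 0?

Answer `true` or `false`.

Answer: true

Derivation:
s_0={p,s}: F(!p)=True !p=False p=True
s_1={s}: F(!p)=True !p=True p=False
s_2={p,q}: F(!p)=True !p=False p=True
s_3={q,r,s}: F(!p)=True !p=True p=False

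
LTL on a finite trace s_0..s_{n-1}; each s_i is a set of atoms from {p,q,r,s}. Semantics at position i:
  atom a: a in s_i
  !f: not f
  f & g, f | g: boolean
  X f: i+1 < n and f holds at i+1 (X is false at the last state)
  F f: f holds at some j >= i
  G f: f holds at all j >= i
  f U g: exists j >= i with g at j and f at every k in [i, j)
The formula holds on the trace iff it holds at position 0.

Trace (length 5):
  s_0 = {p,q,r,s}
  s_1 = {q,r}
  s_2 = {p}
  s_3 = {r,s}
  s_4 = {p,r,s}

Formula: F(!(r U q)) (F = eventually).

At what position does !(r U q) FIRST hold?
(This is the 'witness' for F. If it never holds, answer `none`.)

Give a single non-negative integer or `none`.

Answer: 2

Derivation:
s_0={p,q,r,s}: !(r U q)=False (r U q)=True r=True q=True
s_1={q,r}: !(r U q)=False (r U q)=True r=True q=True
s_2={p}: !(r U q)=True (r U q)=False r=False q=False
s_3={r,s}: !(r U q)=True (r U q)=False r=True q=False
s_4={p,r,s}: !(r U q)=True (r U q)=False r=True q=False
F(!(r U q)) holds; first witness at position 2.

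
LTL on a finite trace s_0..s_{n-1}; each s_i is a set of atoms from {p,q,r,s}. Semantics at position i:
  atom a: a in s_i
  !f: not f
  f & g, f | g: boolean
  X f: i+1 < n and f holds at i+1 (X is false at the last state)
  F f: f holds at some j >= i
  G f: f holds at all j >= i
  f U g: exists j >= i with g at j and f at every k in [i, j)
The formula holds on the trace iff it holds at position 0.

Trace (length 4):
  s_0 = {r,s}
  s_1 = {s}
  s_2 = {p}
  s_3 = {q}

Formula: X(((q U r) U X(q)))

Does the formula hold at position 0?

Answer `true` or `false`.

Answer: false

Derivation:
s_0={r,s}: X(((q U r) U X(q)))=False ((q U r) U X(q))=False (q U r)=True q=False r=True X(q)=False
s_1={s}: X(((q U r) U X(q)))=True ((q U r) U X(q))=False (q U r)=False q=False r=False X(q)=False
s_2={p}: X(((q U r) U X(q)))=False ((q U r) U X(q))=True (q U r)=False q=False r=False X(q)=True
s_3={q}: X(((q U r) U X(q)))=False ((q U r) U X(q))=False (q U r)=False q=True r=False X(q)=False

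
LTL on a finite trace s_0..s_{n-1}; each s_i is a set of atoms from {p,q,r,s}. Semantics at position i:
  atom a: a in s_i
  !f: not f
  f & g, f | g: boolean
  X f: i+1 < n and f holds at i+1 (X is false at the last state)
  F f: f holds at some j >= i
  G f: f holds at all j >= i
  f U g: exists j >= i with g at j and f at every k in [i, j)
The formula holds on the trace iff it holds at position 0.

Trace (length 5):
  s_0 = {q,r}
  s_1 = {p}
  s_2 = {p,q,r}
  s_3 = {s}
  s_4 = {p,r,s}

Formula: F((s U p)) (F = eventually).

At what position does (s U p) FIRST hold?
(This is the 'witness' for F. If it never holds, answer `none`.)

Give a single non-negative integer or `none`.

Answer: 1

Derivation:
s_0={q,r}: (s U p)=False s=False p=False
s_1={p}: (s U p)=True s=False p=True
s_2={p,q,r}: (s U p)=True s=False p=True
s_3={s}: (s U p)=True s=True p=False
s_4={p,r,s}: (s U p)=True s=True p=True
F((s U p)) holds; first witness at position 1.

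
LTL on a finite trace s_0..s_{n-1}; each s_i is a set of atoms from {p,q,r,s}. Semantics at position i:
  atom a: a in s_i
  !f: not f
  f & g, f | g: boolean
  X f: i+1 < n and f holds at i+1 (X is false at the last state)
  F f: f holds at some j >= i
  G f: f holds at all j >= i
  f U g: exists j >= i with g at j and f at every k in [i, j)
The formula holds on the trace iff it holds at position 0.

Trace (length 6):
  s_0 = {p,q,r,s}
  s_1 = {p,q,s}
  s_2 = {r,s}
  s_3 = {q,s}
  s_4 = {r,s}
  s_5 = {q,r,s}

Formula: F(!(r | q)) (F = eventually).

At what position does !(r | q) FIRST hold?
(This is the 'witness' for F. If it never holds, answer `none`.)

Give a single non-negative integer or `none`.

Answer: none

Derivation:
s_0={p,q,r,s}: !(r | q)=False (r | q)=True r=True q=True
s_1={p,q,s}: !(r | q)=False (r | q)=True r=False q=True
s_2={r,s}: !(r | q)=False (r | q)=True r=True q=False
s_3={q,s}: !(r | q)=False (r | q)=True r=False q=True
s_4={r,s}: !(r | q)=False (r | q)=True r=True q=False
s_5={q,r,s}: !(r | q)=False (r | q)=True r=True q=True
F(!(r | q)) does not hold (no witness exists).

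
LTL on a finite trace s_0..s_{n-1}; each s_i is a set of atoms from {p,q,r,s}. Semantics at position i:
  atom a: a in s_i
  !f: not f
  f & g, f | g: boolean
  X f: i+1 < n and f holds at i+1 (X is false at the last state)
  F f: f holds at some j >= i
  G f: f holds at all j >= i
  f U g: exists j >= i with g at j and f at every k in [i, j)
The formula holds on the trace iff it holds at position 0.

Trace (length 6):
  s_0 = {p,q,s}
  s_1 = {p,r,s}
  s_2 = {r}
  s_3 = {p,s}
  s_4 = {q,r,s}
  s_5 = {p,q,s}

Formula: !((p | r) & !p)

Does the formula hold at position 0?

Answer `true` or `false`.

s_0={p,q,s}: !((p | r) & !p)=True ((p | r) & !p)=False (p | r)=True p=True r=False !p=False
s_1={p,r,s}: !((p | r) & !p)=True ((p | r) & !p)=False (p | r)=True p=True r=True !p=False
s_2={r}: !((p | r) & !p)=False ((p | r) & !p)=True (p | r)=True p=False r=True !p=True
s_3={p,s}: !((p | r) & !p)=True ((p | r) & !p)=False (p | r)=True p=True r=False !p=False
s_4={q,r,s}: !((p | r) & !p)=False ((p | r) & !p)=True (p | r)=True p=False r=True !p=True
s_5={p,q,s}: !((p | r) & !p)=True ((p | r) & !p)=False (p | r)=True p=True r=False !p=False

Answer: true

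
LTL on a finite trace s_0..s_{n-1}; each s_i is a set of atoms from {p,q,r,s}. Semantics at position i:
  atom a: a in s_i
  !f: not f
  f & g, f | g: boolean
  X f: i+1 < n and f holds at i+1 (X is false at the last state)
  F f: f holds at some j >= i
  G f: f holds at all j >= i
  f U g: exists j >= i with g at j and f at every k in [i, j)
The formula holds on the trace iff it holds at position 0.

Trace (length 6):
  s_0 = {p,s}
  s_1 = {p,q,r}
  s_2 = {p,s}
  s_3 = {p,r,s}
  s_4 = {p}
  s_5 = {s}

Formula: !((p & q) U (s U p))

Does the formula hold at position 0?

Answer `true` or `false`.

Answer: false

Derivation:
s_0={p,s}: !((p & q) U (s U p))=False ((p & q) U (s U p))=True (p & q)=False p=True q=False (s U p)=True s=True
s_1={p,q,r}: !((p & q) U (s U p))=False ((p & q) U (s U p))=True (p & q)=True p=True q=True (s U p)=True s=False
s_2={p,s}: !((p & q) U (s U p))=False ((p & q) U (s U p))=True (p & q)=False p=True q=False (s U p)=True s=True
s_3={p,r,s}: !((p & q) U (s U p))=False ((p & q) U (s U p))=True (p & q)=False p=True q=False (s U p)=True s=True
s_4={p}: !((p & q) U (s U p))=False ((p & q) U (s U p))=True (p & q)=False p=True q=False (s U p)=True s=False
s_5={s}: !((p & q) U (s U p))=True ((p & q) U (s U p))=False (p & q)=False p=False q=False (s U p)=False s=True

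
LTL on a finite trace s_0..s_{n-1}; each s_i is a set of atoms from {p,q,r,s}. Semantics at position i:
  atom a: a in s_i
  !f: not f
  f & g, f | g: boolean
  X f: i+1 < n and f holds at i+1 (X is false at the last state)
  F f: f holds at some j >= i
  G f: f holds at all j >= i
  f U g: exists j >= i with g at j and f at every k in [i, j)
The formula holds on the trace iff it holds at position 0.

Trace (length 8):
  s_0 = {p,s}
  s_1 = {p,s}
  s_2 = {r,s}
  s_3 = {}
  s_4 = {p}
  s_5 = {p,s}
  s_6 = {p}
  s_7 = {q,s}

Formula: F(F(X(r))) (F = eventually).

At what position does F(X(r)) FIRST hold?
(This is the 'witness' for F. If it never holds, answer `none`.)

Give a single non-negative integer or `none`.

s_0={p,s}: F(X(r))=True X(r)=False r=False
s_1={p,s}: F(X(r))=True X(r)=True r=False
s_2={r,s}: F(X(r))=False X(r)=False r=True
s_3={}: F(X(r))=False X(r)=False r=False
s_4={p}: F(X(r))=False X(r)=False r=False
s_5={p,s}: F(X(r))=False X(r)=False r=False
s_6={p}: F(X(r))=False X(r)=False r=False
s_7={q,s}: F(X(r))=False X(r)=False r=False
F(F(X(r))) holds; first witness at position 0.

Answer: 0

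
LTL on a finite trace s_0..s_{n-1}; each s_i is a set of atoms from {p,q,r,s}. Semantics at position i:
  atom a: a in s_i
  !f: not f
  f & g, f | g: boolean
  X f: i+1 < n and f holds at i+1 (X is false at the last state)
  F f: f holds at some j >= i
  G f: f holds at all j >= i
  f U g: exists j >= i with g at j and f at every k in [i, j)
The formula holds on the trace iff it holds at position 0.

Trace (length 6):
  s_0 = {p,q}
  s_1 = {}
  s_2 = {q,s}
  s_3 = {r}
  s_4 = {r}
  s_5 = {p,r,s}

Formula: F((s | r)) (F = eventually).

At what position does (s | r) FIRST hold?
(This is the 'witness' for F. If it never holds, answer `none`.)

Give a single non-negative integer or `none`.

Answer: 2

Derivation:
s_0={p,q}: (s | r)=False s=False r=False
s_1={}: (s | r)=False s=False r=False
s_2={q,s}: (s | r)=True s=True r=False
s_3={r}: (s | r)=True s=False r=True
s_4={r}: (s | r)=True s=False r=True
s_5={p,r,s}: (s | r)=True s=True r=True
F((s | r)) holds; first witness at position 2.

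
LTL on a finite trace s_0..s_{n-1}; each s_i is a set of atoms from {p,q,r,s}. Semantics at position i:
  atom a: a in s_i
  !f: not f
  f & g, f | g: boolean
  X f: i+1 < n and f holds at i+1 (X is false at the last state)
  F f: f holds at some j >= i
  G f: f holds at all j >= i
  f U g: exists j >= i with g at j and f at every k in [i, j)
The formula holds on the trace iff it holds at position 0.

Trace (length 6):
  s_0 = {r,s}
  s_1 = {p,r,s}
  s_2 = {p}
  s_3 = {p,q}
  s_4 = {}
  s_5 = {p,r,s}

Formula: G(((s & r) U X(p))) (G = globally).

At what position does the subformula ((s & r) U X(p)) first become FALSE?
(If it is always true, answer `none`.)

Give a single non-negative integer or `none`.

s_0={r,s}: ((s & r) U X(p))=True (s & r)=True s=True r=True X(p)=True p=False
s_1={p,r,s}: ((s & r) U X(p))=True (s & r)=True s=True r=True X(p)=True p=True
s_2={p}: ((s & r) U X(p))=True (s & r)=False s=False r=False X(p)=True p=True
s_3={p,q}: ((s & r) U X(p))=False (s & r)=False s=False r=False X(p)=False p=True
s_4={}: ((s & r) U X(p))=True (s & r)=False s=False r=False X(p)=True p=False
s_5={p,r,s}: ((s & r) U X(p))=False (s & r)=True s=True r=True X(p)=False p=True
G(((s & r) U X(p))) holds globally = False
First violation at position 3.

Answer: 3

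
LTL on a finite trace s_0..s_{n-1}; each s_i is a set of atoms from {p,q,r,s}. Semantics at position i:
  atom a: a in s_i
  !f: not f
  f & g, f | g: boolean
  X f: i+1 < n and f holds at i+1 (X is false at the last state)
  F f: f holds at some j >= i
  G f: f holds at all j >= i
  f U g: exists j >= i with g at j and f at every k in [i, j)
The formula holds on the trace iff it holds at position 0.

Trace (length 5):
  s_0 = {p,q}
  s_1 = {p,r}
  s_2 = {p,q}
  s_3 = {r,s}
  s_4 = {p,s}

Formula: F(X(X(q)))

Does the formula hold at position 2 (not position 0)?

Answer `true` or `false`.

s_0={p,q}: F(X(X(q)))=True X(X(q))=True X(q)=False q=True
s_1={p,r}: F(X(X(q)))=False X(X(q))=False X(q)=True q=False
s_2={p,q}: F(X(X(q)))=False X(X(q))=False X(q)=False q=True
s_3={r,s}: F(X(X(q)))=False X(X(q))=False X(q)=False q=False
s_4={p,s}: F(X(X(q)))=False X(X(q))=False X(q)=False q=False
Evaluating at position 2: result = False

Answer: false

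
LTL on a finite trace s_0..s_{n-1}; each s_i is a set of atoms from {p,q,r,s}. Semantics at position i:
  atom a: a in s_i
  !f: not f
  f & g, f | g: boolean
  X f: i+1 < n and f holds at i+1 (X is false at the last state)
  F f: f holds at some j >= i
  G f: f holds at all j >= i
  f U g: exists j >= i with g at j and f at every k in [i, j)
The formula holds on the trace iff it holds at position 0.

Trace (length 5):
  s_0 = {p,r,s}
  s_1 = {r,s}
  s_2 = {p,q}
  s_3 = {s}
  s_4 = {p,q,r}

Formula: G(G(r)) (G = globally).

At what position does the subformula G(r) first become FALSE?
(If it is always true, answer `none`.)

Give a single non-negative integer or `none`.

Answer: 0

Derivation:
s_0={p,r,s}: G(r)=False r=True
s_1={r,s}: G(r)=False r=True
s_2={p,q}: G(r)=False r=False
s_3={s}: G(r)=False r=False
s_4={p,q,r}: G(r)=True r=True
G(G(r)) holds globally = False
First violation at position 0.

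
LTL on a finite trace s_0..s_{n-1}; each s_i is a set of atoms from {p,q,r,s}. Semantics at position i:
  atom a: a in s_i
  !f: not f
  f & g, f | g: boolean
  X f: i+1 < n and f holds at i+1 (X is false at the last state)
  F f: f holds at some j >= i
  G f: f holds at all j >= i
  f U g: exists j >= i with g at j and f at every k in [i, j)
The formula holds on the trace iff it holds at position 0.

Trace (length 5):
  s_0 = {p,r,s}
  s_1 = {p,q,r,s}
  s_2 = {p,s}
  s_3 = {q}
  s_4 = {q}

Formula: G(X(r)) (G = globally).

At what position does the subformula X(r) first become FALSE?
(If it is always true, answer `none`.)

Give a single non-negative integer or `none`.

s_0={p,r,s}: X(r)=True r=True
s_1={p,q,r,s}: X(r)=False r=True
s_2={p,s}: X(r)=False r=False
s_3={q}: X(r)=False r=False
s_4={q}: X(r)=False r=False
G(X(r)) holds globally = False
First violation at position 1.

Answer: 1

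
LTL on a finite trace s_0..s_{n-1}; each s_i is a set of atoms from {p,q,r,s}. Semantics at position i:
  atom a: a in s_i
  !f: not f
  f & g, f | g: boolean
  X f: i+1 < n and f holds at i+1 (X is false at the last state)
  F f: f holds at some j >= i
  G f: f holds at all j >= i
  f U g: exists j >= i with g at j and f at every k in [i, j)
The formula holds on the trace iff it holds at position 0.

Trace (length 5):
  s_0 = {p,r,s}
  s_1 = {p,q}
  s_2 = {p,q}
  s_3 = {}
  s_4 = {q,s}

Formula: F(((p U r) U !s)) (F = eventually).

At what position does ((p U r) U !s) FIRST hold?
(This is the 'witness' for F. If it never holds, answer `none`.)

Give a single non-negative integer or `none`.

Answer: 0

Derivation:
s_0={p,r,s}: ((p U r) U !s)=True (p U r)=True p=True r=True !s=False s=True
s_1={p,q}: ((p U r) U !s)=True (p U r)=False p=True r=False !s=True s=False
s_2={p,q}: ((p U r) U !s)=True (p U r)=False p=True r=False !s=True s=False
s_3={}: ((p U r) U !s)=True (p U r)=False p=False r=False !s=True s=False
s_4={q,s}: ((p U r) U !s)=False (p U r)=False p=False r=False !s=False s=True
F(((p U r) U !s)) holds; first witness at position 0.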